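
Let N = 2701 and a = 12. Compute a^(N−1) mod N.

12^1 ≡ 12 (mod 2701)
12^2 ≡ 12^2 = 144 ≡ 144 (mod 2701)
12^4 ≡ 144^2 = 20736 ≡ 1829 (mod 2701)
12^8 ≡ 1829^2 = 3345241 ≡ 1403 (mod 2701)
12^16 ≡ 1403^2 = 1968409 ≡ 2081 (mod 2701)
12^32 ≡ 2081^2 = 4330561 ≡ 858 (mod 2701)
12^64 ≡ 858^2 = 736164 ≡ 1492 (mod 2701)
12^128 ≡ 1492^2 = 2226064 ≡ 440 (mod 2701)
12^256 ≡ 440^2 = 193600 ≡ 1829 (mod 2701)
12^512 ≡ 1829^2 = 3345241 ≡ 1403 (mod 2701)
12^1024 ≡ 1403^2 = 1968409 ≡ 2081 (mod 2701)
12^2048 ≡ 2081^2 = 4330561 ≡ 858 (mod 2701)
2700 = 2048 + 512 + 128 + 8 + 4 in binary powers of 2.
So 12^2700 ≡ 858 · 1403 · 440 · 1403 · 1829 ≡ 1 (mod 2701).
Since the result is 1, base 12 gives no evidence that 2701 is composite.

1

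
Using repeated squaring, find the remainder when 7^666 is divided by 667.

7^1 ≡ 7 (mod 667)
7^2 ≡ 7^2 = 49 ≡ 49 (mod 667)
7^4 ≡ 49^2 = 2401 ≡ 400 (mod 667)
7^8 ≡ 400^2 = 160000 ≡ 587 (mod 667)
7^16 ≡ 587^2 = 344569 ≡ 397 (mod 667)
7^32 ≡ 397^2 = 157609 ≡ 197 (mod 667)
7^64 ≡ 197^2 = 38809 ≡ 123 (mod 667)
7^128 ≡ 123^2 = 15129 ≡ 455 (mod 667)
7^256 ≡ 455^2 = 207025 ≡ 255 (mod 667)
7^512 ≡ 255^2 = 65025 ≡ 326 (mod 667)
666 = 512 + 128 + 16 + 8 + 2 in binary powers of 2.
So 7^666 ≡ 326 · 455 · 397 · 587 · 49 ≡ 326 (mod 667).
Since 326 ≠ 1, base 7 is a Fermat witness: 667 is composite.

326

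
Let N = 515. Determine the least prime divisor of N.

5

515 is odd.
Digit sum 11, not divisible by 3.
Ends in 5: divisible by 5.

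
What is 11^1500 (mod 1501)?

495

11^1 ≡ 11 (mod 1501)
11^2 ≡ 11^2 = 121 ≡ 121 (mod 1501)
11^4 ≡ 121^2 = 14641 ≡ 1132 (mod 1501)
11^8 ≡ 1132^2 = 1281424 ≡ 1071 (mod 1501)
11^16 ≡ 1071^2 = 1147041 ≡ 277 (mod 1501)
11^32 ≡ 277^2 = 76729 ≡ 178 (mod 1501)
11^64 ≡ 178^2 = 31684 ≡ 163 (mod 1501)
11^128 ≡ 163^2 = 26569 ≡ 1052 (mod 1501)
11^256 ≡ 1052^2 = 1106704 ≡ 467 (mod 1501)
11^512 ≡ 467^2 = 218089 ≡ 444 (mod 1501)
11^1024 ≡ 444^2 = 197136 ≡ 505 (mod 1501)
1500 = 1024 + 256 + 128 + 64 + 16 + 8 + 4 in binary powers of 2.
So 11^1500 ≡ 505 · 467 · 1052 · 163 · 277 · 1071 · 1132 ≡ 495 (mod 1501).
Since 495 ≠ 1, base 11 is a Fermat witness: 1501 is composite.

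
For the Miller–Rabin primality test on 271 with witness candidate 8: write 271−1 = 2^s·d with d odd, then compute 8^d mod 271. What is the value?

271 − 1 = 270 = 2^1 · 135, so d = 135.
8^1 ≡ 8 (mod 271)
8^2 ≡ 8^2 = 64 ≡ 64 (mod 271)
8^4 ≡ 64^2 = 4096 ≡ 31 (mod 271)
8^8 ≡ 31^2 = 961 ≡ 148 (mod 271)
8^16 ≡ 148^2 = 21904 ≡ 224 (mod 271)
8^32 ≡ 224^2 = 50176 ≡ 41 (mod 271)
8^64 ≡ 41^2 = 1681 ≡ 55 (mod 271)
8^128 ≡ 55^2 = 3025 ≡ 44 (mod 271)
135 = 128 + 4 + 2 + 1 in binary powers of 2.
So 8^135 ≡ 44 · 31 · 64 · 8 ≡ 1 (mod 271).
Since 8^d ≡ 1 (mod 271), base 8 does not prove 271 composite.

1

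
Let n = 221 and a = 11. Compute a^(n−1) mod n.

81

11^1 ≡ 11 (mod 221)
11^2 ≡ 11^2 = 121 ≡ 121 (mod 221)
11^4 ≡ 121^2 = 14641 ≡ 55 (mod 221)
11^8 ≡ 55^2 = 3025 ≡ 152 (mod 221)
11^16 ≡ 152^2 = 23104 ≡ 120 (mod 221)
11^32 ≡ 120^2 = 14400 ≡ 35 (mod 221)
11^64 ≡ 35^2 = 1225 ≡ 120 (mod 221)
11^128 ≡ 120^2 = 14400 ≡ 35 (mod 221)
220 = 128 + 64 + 16 + 8 + 4 in binary powers of 2.
So 11^220 ≡ 35 · 120 · 120 · 152 · 55 ≡ 81 (mod 221).
Since 81 ≠ 1, base 11 is a Fermat witness: 221 is composite.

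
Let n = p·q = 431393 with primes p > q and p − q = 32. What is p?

673

Since p = q + 32, we have 431393 = q(q + 32), so q² + 32q − 431393 = 0.
Discriminant: 32² + 4·431393 = 1024 + 1725572 = 1726596; √1726596 = 1314.
q = (−32 + 1314)/2 = 641, and p = q + 32 = 673.
Check: 641 · 673 = 431393.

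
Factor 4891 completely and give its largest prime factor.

73

4891 = 67 · 73
73 is prime.
So 4891 = 67 · 73; the largest prime factor is 73.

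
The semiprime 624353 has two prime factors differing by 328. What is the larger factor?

971

Since p = q + 328, we have 624353 = q(q + 328), so q² + 328q − 624353 = 0.
Discriminant: 328² + 4·624353 = 107584 + 2497412 = 2604996; √2604996 = 1614.
q = (−328 + 1614)/2 = 643, and p = q + 328 = 971.
Check: 643 · 971 = 624353.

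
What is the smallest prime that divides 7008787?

59

7008787 is odd.
Digit sum 37, not divisible by 3.
Ends in 7: not divisible by 5.
7: 7008787 = 7·1001255 + 2
11: 7008787 = 11·637162 + 5
13: 7008787 = 13·539137 + 6
17: 7008787 = 17·412281 + 10
19: 7008787 = 19·368883 + 10
23: 7008787 = 23·304729 + 20
29: 7008787 = 29·241682 + 9
31: 7008787 = 31·226089 + 28
37: 7008787 = 37·189426 + 25
41: 7008787 = 41·170946 + 1
43: 7008787 = 43·162995 + 2
47: 7008787 = 47·149123 + 6
53: 7008787 = 53·132241 + 14
59: 7008787 = 59·118793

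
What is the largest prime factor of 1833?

47

1833 = 3 · 611
611 = 13 · 47
47 is prime.
So 1833 = 3 · 13 · 47; the largest prime factor is 47.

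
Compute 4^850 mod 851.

4^1 ≡ 4 (mod 851)
4^2 ≡ 4^2 = 16 ≡ 16 (mod 851)
4^4 ≡ 16^2 = 256 ≡ 256 (mod 851)
4^8 ≡ 256^2 = 65536 ≡ 9 (mod 851)
4^16 ≡ 9^2 = 81 ≡ 81 (mod 851)
4^32 ≡ 81^2 = 6561 ≡ 604 (mod 851)
4^64 ≡ 604^2 = 364816 ≡ 588 (mod 851)
4^128 ≡ 588^2 = 345744 ≡ 238 (mod 851)
4^256 ≡ 238^2 = 56644 ≡ 478 (mod 851)
4^512 ≡ 478^2 = 228484 ≡ 416 (mod 851)
850 = 512 + 256 + 64 + 16 + 2 in binary powers of 2.
So 4^850 ≡ 416 · 478 · 588 · 81 · 16 ≡ 478 (mod 851).
Since 478 ≠ 1, base 4 is a Fermat witness: 851 is composite.

478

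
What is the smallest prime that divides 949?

949 is odd.
Digit sum 22, not divisible by 3.
Ends in 9: not divisible by 5.
7: 949 = 7·135 + 4
11: 949 = 11·86 + 3
13: 949 = 13·73

13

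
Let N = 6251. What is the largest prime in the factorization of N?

47

6251 = 7 · 893
893 = 19 · 47
47 is prime.
So 6251 = 7 · 19 · 47; the largest prime factor is 47.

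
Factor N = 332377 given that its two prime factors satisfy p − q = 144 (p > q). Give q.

Since p = q + 144, we have 332377 = q(q + 144), so q² + 144q − 332377 = 0.
Discriminant: 144² + 4·332377 = 20736 + 1329508 = 1350244; √1350244 = 1162.
q = (−144 + 1162)/2 = 509, and p = q + 144 = 653.
Check: 509 · 653 = 332377.

509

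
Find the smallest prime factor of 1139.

17

1139 is odd.
Digit sum 14, not divisible by 3.
Ends in 9: not divisible by 5.
7: 1139 = 7·162 + 5
11: 1139 = 11·103 + 6
13: 1139 = 13·87 + 8
17: 1139 = 17·67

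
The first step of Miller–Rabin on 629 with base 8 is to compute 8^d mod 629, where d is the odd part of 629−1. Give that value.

629 − 1 = 628 = 2^2 · 157, so d = 157.
8^1 ≡ 8 (mod 629)
8^2 ≡ 8^2 = 64 ≡ 64 (mod 629)
8^4 ≡ 64^2 = 4096 ≡ 322 (mod 629)
8^8 ≡ 322^2 = 103684 ≡ 528 (mod 629)
8^16 ≡ 528^2 = 278784 ≡ 137 (mod 629)
8^32 ≡ 137^2 = 18769 ≡ 528 (mod 629)
8^64 ≡ 528^2 = 278784 ≡ 137 (mod 629)
8^128 ≡ 137^2 = 18769 ≡ 528 (mod 629)
157 = 128 + 16 + 8 + 4 + 1 in binary powers of 2.
So 8^157 ≡ 528 · 137 · 528 · 322 · 8 ≡ 230 (mod 629).
Squaring chain: 230 → 64; never reaches −1, so base 8 is a Miller–Rabin witness that 629 is composite.

230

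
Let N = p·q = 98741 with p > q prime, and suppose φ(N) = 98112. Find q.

293

φ(n) = (p−1)(q−1) = n − (p+q) + 1, so p + q = 98741 − 98112 + 1 = 630.
p and q are the roots of t² − 630t + 98741 = 0.
Discriminant: 630² − 4·98741 = 396900 − 394964 = 1936; √1936 = 44.
q = (630 − 44)/2 = 293, p = (630 + 44)/2 = 337.
Check: 293 · 337 = 98741.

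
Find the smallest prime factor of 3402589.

59

3402589 is odd.
Digit sum 31, not divisible by 3.
Ends in 9: not divisible by 5.
7: 3402589 = 7·486084 + 1
11: 3402589 = 11·309326 + 3
13: 3402589 = 13·261737 + 8
17: 3402589 = 17·200152 + 5
19: 3402589 = 19·179083 + 12
23: 3402589 = 23·147938 + 15
29: 3402589 = 29·117330 + 19
31: 3402589 = 31·109760 + 29
37: 3402589 = 37·91961 + 32
41: 3402589 = 41·82989 + 40
43: 3402589 = 43·79129 + 42
47: 3402589 = 47·72395 + 24
53: 3402589 = 53·64199 + 42
59: 3402589 = 59·57671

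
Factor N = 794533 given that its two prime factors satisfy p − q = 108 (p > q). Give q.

839

Since p = q + 108, we have 794533 = q(q + 108), so q² + 108q − 794533 = 0.
Discriminant: 108² + 4·794533 = 11664 + 3178132 = 3189796; √3189796 = 1786.
q = (−108 + 1786)/2 = 839, and p = q + 108 = 947.
Check: 839 · 947 = 794533.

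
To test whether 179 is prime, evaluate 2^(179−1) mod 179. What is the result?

2^1 ≡ 2 (mod 179)
2^2 ≡ 2^2 = 4 ≡ 4 (mod 179)
2^4 ≡ 4^2 = 16 ≡ 16 (mod 179)
2^8 ≡ 16^2 = 256 ≡ 77 (mod 179)
2^16 ≡ 77^2 = 5929 ≡ 22 (mod 179)
2^32 ≡ 22^2 = 484 ≡ 126 (mod 179)
2^64 ≡ 126^2 = 15876 ≡ 124 (mod 179)
2^128 ≡ 124^2 = 15376 ≡ 161 (mod 179)
178 = 128 + 32 + 16 + 2 in binary powers of 2.
So 2^178 ≡ 161 · 126 · 22 · 4 ≡ 1 (mod 179).
Since the result is 1, base 2 gives no evidence that 179 is composite.

1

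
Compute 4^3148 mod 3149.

3138

4^1 ≡ 4 (mod 3149)
4^2 ≡ 4^2 = 16 ≡ 16 (mod 3149)
4^4 ≡ 16^2 = 256 ≡ 256 (mod 3149)
4^8 ≡ 256^2 = 65536 ≡ 2556 (mod 3149)
4^16 ≡ 2556^2 = 6533136 ≡ 2110 (mod 3149)
4^32 ≡ 2110^2 = 4452100 ≡ 2563 (mod 3149)
4^64 ≡ 2563^2 = 6568969 ≡ 155 (mod 3149)
4^128 ≡ 155^2 = 24025 ≡ 1982 (mod 3149)
4^256 ≡ 1982^2 = 3928324 ≡ 1521 (mod 3149)
4^512 ≡ 1521^2 = 2313441 ≡ 2075 (mod 3149)
4^1024 ≡ 2075^2 = 4305625 ≡ 942 (mod 3149)
4^2048 ≡ 942^2 = 887364 ≡ 2495 (mod 3149)
3148 = 2048 + 1024 + 64 + 8 + 4 in binary powers of 2.
So 4^3148 ≡ 2495 · 942 · 155 · 2556 · 256 ≡ 3138 (mod 3149).
Since 3138 ≠ 1, base 4 is a Fermat witness: 3149 is composite.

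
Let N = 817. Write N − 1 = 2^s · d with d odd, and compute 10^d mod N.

817 − 1 = 816 = 2^4 · 51, so d = 51.
10^1 ≡ 10 (mod 817)
10^2 ≡ 10^2 = 100 ≡ 100 (mod 817)
10^4 ≡ 100^2 = 10000 ≡ 196 (mod 817)
10^8 ≡ 196^2 = 38416 ≡ 17 (mod 817)
10^16 ≡ 17^2 = 289 ≡ 289 (mod 817)
10^32 ≡ 289^2 = 83521 ≡ 187 (mod 817)
51 = 32 + 16 + 2 + 1 in binary powers of 2.
So 10^51 ≡ 187 · 289 · 100 · 10 ≡ 84 (mod 817).
Squaring chain: 84 → 520 → 790 → 729; never reaches −1, so base 10 is a Miller–Rabin witness that 817 is composite.

84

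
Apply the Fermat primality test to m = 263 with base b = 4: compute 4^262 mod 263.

4^1 ≡ 4 (mod 263)
4^2 ≡ 4^2 = 16 ≡ 16 (mod 263)
4^4 ≡ 16^2 = 256 ≡ 256 (mod 263)
4^8 ≡ 256^2 = 65536 ≡ 49 (mod 263)
4^16 ≡ 49^2 = 2401 ≡ 34 (mod 263)
4^32 ≡ 34^2 = 1156 ≡ 104 (mod 263)
4^64 ≡ 104^2 = 10816 ≡ 33 (mod 263)
4^128 ≡ 33^2 = 1089 ≡ 37 (mod 263)
4^256 ≡ 37^2 = 1369 ≡ 54 (mod 263)
262 = 256 + 4 + 2 in binary powers of 2.
So 4^262 ≡ 54 · 256 · 16 ≡ 1 (mod 263).
Since the result is 1, base 4 gives no evidence that 263 is composite.

1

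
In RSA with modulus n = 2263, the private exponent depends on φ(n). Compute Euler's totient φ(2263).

2160

Factor: 2263 = 31 · 73.
φ(2263) = (31−1) · (73−1) = 30 · 72 = 2160.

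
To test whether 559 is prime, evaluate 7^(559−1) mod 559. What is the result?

259

7^1 ≡ 7 (mod 559)
7^2 ≡ 7^2 = 49 ≡ 49 (mod 559)
7^4 ≡ 49^2 = 2401 ≡ 165 (mod 559)
7^8 ≡ 165^2 = 27225 ≡ 393 (mod 559)
7^16 ≡ 393^2 = 154449 ≡ 165 (mod 559)
7^32 ≡ 165^2 = 27225 ≡ 393 (mod 559)
7^64 ≡ 393^2 = 154449 ≡ 165 (mod 559)
7^128 ≡ 165^2 = 27225 ≡ 393 (mod 559)
7^256 ≡ 393^2 = 154449 ≡ 165 (mod 559)
7^512 ≡ 165^2 = 27225 ≡ 393 (mod 559)
558 = 512 + 32 + 8 + 4 + 2 in binary powers of 2.
So 7^558 ≡ 393 · 393 · 393 · 165 · 49 ≡ 259 (mod 559).
Since 259 ≠ 1, base 7 is a Fermat witness: 559 is composite.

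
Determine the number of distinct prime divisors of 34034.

5

34034 = 2 · 17017
17017 = 7 · 2431
2431 = 11 · 221
221 = 13 · 17
34034 = 2 · 7 · 11 · 13 · 17, which has 5 distinct prime factors.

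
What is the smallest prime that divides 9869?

71

9869 is odd.
Digit sum 32, not divisible by 3.
Ends in 9: not divisible by 5.
7: 9869 = 7·1409 + 6
11: 9869 = 11·897 + 2
13: 9869 = 13·759 + 2
17: 9869 = 17·580 + 9
19: 9869 = 19·519 + 8
23: 9869 = 23·429 + 2
29: 9869 = 29·340 + 9
31: 9869 = 31·318 + 11
37: 9869 = 37·266 + 27
41: 9869 = 41·240 + 29
43: 9869 = 43·229 + 22
47: 9869 = 47·209 + 46
53: 9869 = 53·186 + 11
59: 9869 = 59·167 + 16
61: 9869 = 61·161 + 48
67: 9869 = 67·147 + 20
71: 9869 = 71·139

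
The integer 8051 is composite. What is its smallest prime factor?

83

8051 is odd.
Digit sum 14, not divisible by 3.
Ends in 1: not divisible by 5.
7: 8051 = 7·1150 + 1
11: 8051 = 11·731 + 10
13: 8051 = 13·619 + 4
17: 8051 = 17·473 + 10
19: 8051 = 19·423 + 14
23: 8051 = 23·350 + 1
29: 8051 = 29·277 + 18
31: 8051 = 31·259 + 22
37: 8051 = 37·217 + 22
41: 8051 = 41·196 + 15
43: 8051 = 43·187 + 10
47: 8051 = 47·171 + 14
53: 8051 = 53·151 + 48
59: 8051 = 59·136 + 27
61: 8051 = 61·131 + 60
67: 8051 = 67·120 + 11
71: 8051 = 71·113 + 28
73: 8051 = 73·110 + 21
79: 8051 = 79·101 + 72
83: 8051 = 83·97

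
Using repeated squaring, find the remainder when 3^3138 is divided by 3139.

656

3^1 ≡ 3 (mod 3139)
3^2 ≡ 3^2 = 9 ≡ 9 (mod 3139)
3^4 ≡ 9^2 = 81 ≡ 81 (mod 3139)
3^8 ≡ 81^2 = 6561 ≡ 283 (mod 3139)
3^16 ≡ 283^2 = 80089 ≡ 1614 (mod 3139)
3^32 ≡ 1614^2 = 2604996 ≡ 2765 (mod 3139)
3^64 ≡ 2765^2 = 7645225 ≡ 1760 (mod 3139)
3^128 ≡ 1760^2 = 3097600 ≡ 2546 (mod 3139)
3^256 ≡ 2546^2 = 6482116 ≡ 81 (mod 3139)
3^512 ≡ 81^2 = 6561 ≡ 283 (mod 3139)
3^1024 ≡ 283^2 = 80089 ≡ 1614 (mod 3139)
3^2048 ≡ 1614^2 = 2604996 ≡ 2765 (mod 3139)
3138 = 2048 + 1024 + 64 + 2 in binary powers of 2.
So 3^3138 ≡ 2765 · 1614 · 1760 · 9 ≡ 656 (mod 3139).
Since 656 ≠ 1, base 3 is a Fermat witness: 3139 is composite.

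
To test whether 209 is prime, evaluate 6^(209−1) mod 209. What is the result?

158

6^1 ≡ 6 (mod 209)
6^2 ≡ 6^2 = 36 ≡ 36 (mod 209)
6^4 ≡ 36^2 = 1296 ≡ 42 (mod 209)
6^8 ≡ 42^2 = 1764 ≡ 92 (mod 209)
6^16 ≡ 92^2 = 8464 ≡ 104 (mod 209)
6^32 ≡ 104^2 = 10816 ≡ 157 (mod 209)
6^64 ≡ 157^2 = 24649 ≡ 196 (mod 209)
6^128 ≡ 196^2 = 38416 ≡ 169 (mod 209)
208 = 128 + 64 + 16 in binary powers of 2.
So 6^208 ≡ 169 · 196 · 104 ≡ 158 (mod 209).
Since 158 ≠ 1, base 6 is a Fermat witness: 209 is composite.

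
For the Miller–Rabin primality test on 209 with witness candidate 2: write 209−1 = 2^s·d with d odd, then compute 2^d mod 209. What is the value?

41

209 − 1 = 208 = 2^4 · 13, so d = 13.
2^1 ≡ 2 (mod 209)
2^2 ≡ 2^2 = 4 ≡ 4 (mod 209)
2^4 ≡ 4^2 = 16 ≡ 16 (mod 209)
2^8 ≡ 16^2 = 256 ≡ 47 (mod 209)
13 = 8 + 4 + 1 in binary powers of 2.
So 2^13 ≡ 47 · 16 · 2 ≡ 41 (mod 209).
Squaring chain: 41 → 9 → 81 → 82; never reaches −1, so base 2 is a Miller–Rabin witness that 209 is composite.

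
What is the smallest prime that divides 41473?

41473 is odd.
Digit sum 19, not divisible by 3.
Ends in 3: not divisible by 5.
7: 41473 = 7·5924 + 5
11: 41473 = 11·3770 + 3
13: 41473 = 13·3190 + 3
17: 41473 = 17·2439 + 10
19: 41473 = 19·2182 + 15
23: 41473 = 23·1803 + 4
29: 41473 = 29·1430 + 3
31: 41473 = 31·1337 + 26
37: 41473 = 37·1120 + 33
41: 41473 = 41·1011 + 22
43: 41473 = 43·964 + 21
47: 41473 = 47·882 + 19
53: 41473 = 53·782 + 27
59: 41473 = 59·702 + 55
61: 41473 = 61·679 + 54
67: 41473 = 67·619

67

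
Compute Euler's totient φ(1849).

Factor: 1849 = 43^2.
φ(1849) = 43^1·(43−1) = 1806.

1806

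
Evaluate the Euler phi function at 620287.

586080

Factor: 620287 = 23 · 149 · 181.
φ(620287) = (23−1) · (149−1) · (181−1) = 22 · 148 · 180 = 586080.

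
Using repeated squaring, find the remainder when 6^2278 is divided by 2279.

49

6^1 ≡ 6 (mod 2279)
6^2 ≡ 6^2 = 36 ≡ 36 (mod 2279)
6^4 ≡ 36^2 = 1296 ≡ 1296 (mod 2279)
6^8 ≡ 1296^2 = 1679616 ≡ 2272 (mod 2279)
6^16 ≡ 2272^2 = 5161984 ≡ 49 (mod 2279)
6^32 ≡ 49^2 = 2401 ≡ 122 (mod 2279)
6^64 ≡ 122^2 = 14884 ≡ 1210 (mod 2279)
6^128 ≡ 1210^2 = 1464100 ≡ 982 (mod 2279)
6^256 ≡ 982^2 = 964324 ≡ 307 (mod 2279)
6^512 ≡ 307^2 = 94249 ≡ 810 (mod 2279)
6^1024 ≡ 810^2 = 656100 ≡ 2027 (mod 2279)
6^2048 ≡ 2027^2 = 4108729 ≡ 1971 (mod 2279)
2278 = 2048 + 128 + 64 + 32 + 4 + 2 in binary powers of 2.
So 6^2278 ≡ 1971 · 982 · 1210 · 122 · 1296 · 36 ≡ 49 (mod 2279).
Since 49 ≠ 1, base 6 is a Fermat witness: 2279 is composite.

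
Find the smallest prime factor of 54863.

54863 is odd.
Digit sum 26, not divisible by 3.
Ends in 3: not divisible by 5.
7: 54863 = 7·7837 + 4
11: 54863 = 11·4987 + 6
13: 54863 = 13·4220 + 3
17: 54863 = 17·3227 + 4
19: 54863 = 19·2887 + 10
23: 54863 = 23·2385 + 8
29: 54863 = 29·1891 + 24
31: 54863 = 31·1769 + 24
37: 54863 = 37·1482 + 29
41: 54863 = 41·1338 + 5
43: 54863 = 43·1275 + 38
47: 54863 = 47·1167 + 14
53: 54863 = 53·1035 + 8
59: 54863 = 59·929 + 52
61: 54863 = 61·899 + 24
67: 54863 = 67·818 + 57
71: 54863 = 71·772 + 51
73: 54863 = 73·751 + 40
79: 54863 = 79·694 + 37
83: 54863 = 83·661

83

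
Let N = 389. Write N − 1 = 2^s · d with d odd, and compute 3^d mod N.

274

389 − 1 = 388 = 2^2 · 97, so d = 97.
3^1 ≡ 3 (mod 389)
3^2 ≡ 3^2 = 9 ≡ 9 (mod 389)
3^4 ≡ 9^2 = 81 ≡ 81 (mod 389)
3^8 ≡ 81^2 = 6561 ≡ 337 (mod 389)
3^16 ≡ 337^2 = 113569 ≡ 370 (mod 389)
3^32 ≡ 370^2 = 136900 ≡ 361 (mod 389)
3^64 ≡ 361^2 = 130321 ≡ 6 (mod 389)
97 = 64 + 32 + 1 in binary powers of 2.
So 3^97 ≡ 6 · 361 · 3 ≡ 274 (mod 389).
Squaring chain: 274 → 388; reaches −1, so base 3 does not prove 389 composite.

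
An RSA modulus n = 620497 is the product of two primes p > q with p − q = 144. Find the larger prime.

Since p = q + 144, we have 620497 = q(q + 144), so q² + 144q − 620497 = 0.
Discriminant: 144² + 4·620497 = 20736 + 2481988 = 2502724; √2502724 = 1582.
q = (−144 + 1582)/2 = 719, and p = q + 144 = 863.
Check: 719 · 863 = 620497.

863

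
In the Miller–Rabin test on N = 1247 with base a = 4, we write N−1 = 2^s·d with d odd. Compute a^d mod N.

173

1247 − 1 = 1246 = 2^1 · 623, so d = 623.
4^1 ≡ 4 (mod 1247)
4^2 ≡ 4^2 = 16 ≡ 16 (mod 1247)
4^4 ≡ 16^2 = 256 ≡ 256 (mod 1247)
4^8 ≡ 256^2 = 65536 ≡ 692 (mod 1247)
4^16 ≡ 692^2 = 478864 ≡ 16 (mod 1247)
4^32 ≡ 16^2 = 256 ≡ 256 (mod 1247)
4^64 ≡ 256^2 = 65536 ≡ 692 (mod 1247)
4^128 ≡ 692^2 = 478864 ≡ 16 (mod 1247)
4^256 ≡ 16^2 = 256 ≡ 256 (mod 1247)
4^512 ≡ 256^2 = 65536 ≡ 692 (mod 1247)
623 = 512 + 64 + 32 + 8 + 4 + 2 + 1 in binary powers of 2.
So 4^623 ≡ 692 · 692 · 256 · 692 · 256 · 16 · 4 ≡ 173 (mod 1247).
Squaring chain: 173; never reaches −1, so base 4 is a Miller–Rabin witness that 1247 is composite.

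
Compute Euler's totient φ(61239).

Factor: 61239 = 3 · 137 · 149.
φ(61239) = (3−1) · (137−1) · (149−1) = 2 · 136 · 148 = 40256.

40256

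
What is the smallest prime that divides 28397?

28397 is odd.
Digit sum 29, not divisible by 3.
Ends in 7: not divisible by 5.
7: 28397 = 7·4056 + 5
11: 28397 = 11·2581 + 6
13: 28397 = 13·2184 + 5
17: 28397 = 17·1670 + 7
19: 28397 = 19·1494 + 11
23: 28397 = 23·1234 + 15
29: 28397 = 29·979 + 6
31: 28397 = 31·916 + 1
37: 28397 = 37·767 + 18
41: 28397 = 41·692 + 25
43: 28397 = 43·660 + 17
47: 28397 = 47·604 + 9
53: 28397 = 53·535 + 42
59: 28397 = 59·481 + 18
61: 28397 = 61·465 + 32
67: 28397 = 67·423 + 56
71: 28397 = 71·399 + 68
73: 28397 = 73·389

73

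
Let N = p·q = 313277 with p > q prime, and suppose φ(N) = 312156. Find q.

φ(n) = (p−1)(q−1) = n − (p+q) + 1, so p + q = 313277 − 312156 + 1 = 1122.
p and q are the roots of t² − 1122t + 313277 = 0.
Discriminant: 1122² − 4·313277 = 1258884 − 1253108 = 5776; √5776 = 76.
q = (1122 − 76)/2 = 523, p = (1122 + 76)/2 = 599.
Check: 523 · 599 = 313277.

523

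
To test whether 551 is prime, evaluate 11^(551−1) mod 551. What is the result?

410

11^1 ≡ 11 (mod 551)
11^2 ≡ 11^2 = 121 ≡ 121 (mod 551)
11^4 ≡ 121^2 = 14641 ≡ 315 (mod 551)
11^8 ≡ 315^2 = 99225 ≡ 45 (mod 551)
11^16 ≡ 45^2 = 2025 ≡ 372 (mod 551)
11^32 ≡ 372^2 = 138384 ≡ 83 (mod 551)
11^64 ≡ 83^2 = 6889 ≡ 277 (mod 551)
11^128 ≡ 277^2 = 76729 ≡ 140 (mod 551)
11^256 ≡ 140^2 = 19600 ≡ 315 (mod 551)
11^512 ≡ 315^2 = 99225 ≡ 45 (mod 551)
550 = 512 + 32 + 4 + 2 in binary powers of 2.
So 11^550 ≡ 45 · 83 · 315 · 121 ≡ 410 (mod 551).
Since 410 ≠ 1, base 11 is a Fermat witness: 551 is composite.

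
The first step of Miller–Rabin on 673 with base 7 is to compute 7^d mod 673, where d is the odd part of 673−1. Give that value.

673 − 1 = 672 = 2^5 · 21, so d = 21.
7^1 ≡ 7 (mod 673)
7^2 ≡ 7^2 = 49 ≡ 49 (mod 673)
7^4 ≡ 49^2 = 2401 ≡ 382 (mod 673)
7^8 ≡ 382^2 = 145924 ≡ 556 (mod 673)
7^16 ≡ 556^2 = 309136 ≡ 229 (mod 673)
21 = 16 + 4 + 1 in binary powers of 2.
So 7^21 ≡ 229 · 382 · 7 ≡ 589 (mod 673).
Squaring chain: 589 → 326 → 615 → 672 → 1; reaches −1, so base 7 does not prove 673 composite.

589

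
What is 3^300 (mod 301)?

127

3^1 ≡ 3 (mod 301)
3^2 ≡ 3^2 = 9 ≡ 9 (mod 301)
3^4 ≡ 9^2 = 81 ≡ 81 (mod 301)
3^8 ≡ 81^2 = 6561 ≡ 240 (mod 301)
3^16 ≡ 240^2 = 57600 ≡ 109 (mod 301)
3^32 ≡ 109^2 = 11881 ≡ 142 (mod 301)
3^64 ≡ 142^2 = 20164 ≡ 298 (mod 301)
3^128 ≡ 298^2 = 88804 ≡ 9 (mod 301)
3^256 ≡ 9^2 = 81 ≡ 81 (mod 301)
300 = 256 + 32 + 8 + 4 in binary powers of 2.
So 3^300 ≡ 81 · 142 · 240 · 81 ≡ 127 (mod 301).
Since 127 ≠ 1, base 3 is a Fermat witness: 301 is composite.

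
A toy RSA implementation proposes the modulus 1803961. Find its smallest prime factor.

1803961 is odd.
Digit sum 28, not divisible by 3.
Ends in 1: not divisible by 5.
7: 1803961 = 7·257708 + 5
11: 1803961 = 11·163996 + 5
13: 1803961 = 13·138766 + 3
17: 1803961 = 17·106115 + 6
19: 1803961 = 19·94945 + 6
23: 1803961 = 23·78433 + 2
29: 1803961 = 29·62205 + 16
31: 1803961 = 31·58192 + 9
37: 1803961 = 37·48755 + 26
41: 1803961 = 41·43999 + 2
43: 1803961 = 43·41952 + 25
47: 1803961 = 47·38382 + 7
53: 1803961 = 53·34037

53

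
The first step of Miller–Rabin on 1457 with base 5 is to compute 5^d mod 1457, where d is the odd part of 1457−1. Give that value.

1457 − 1 = 1456 = 2^4 · 91, so d = 91.
5^1 ≡ 5 (mod 1457)
5^2 ≡ 5^2 = 25 ≡ 25 (mod 1457)
5^4 ≡ 25^2 = 625 ≡ 625 (mod 1457)
5^8 ≡ 625^2 = 390625 ≡ 149 (mod 1457)
5^16 ≡ 149^2 = 22201 ≡ 346 (mod 1457)
5^32 ≡ 346^2 = 119716 ≡ 242 (mod 1457)
5^64 ≡ 242^2 = 58564 ≡ 284 (mod 1457)
91 = 64 + 16 + 8 + 2 + 1 in binary powers of 2.
So 5^91 ≡ 284 · 346 · 149 · 25 · 5 ≡ 160 (mod 1457).
Squaring chain: 160 → 831 → 1400 → 335; never reaches −1, so base 5 is a Miller–Rabin witness that 1457 is composite.

160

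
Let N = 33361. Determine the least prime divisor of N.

33361 is odd.
Digit sum 16, not divisible by 3.
Ends in 1: not divisible by 5.
7: 33361 = 7·4765 + 6
11: 33361 = 11·3032 + 9
13: 33361 = 13·2566 + 3
17: 33361 = 17·1962 + 7
19: 33361 = 19·1755 + 16
23: 33361 = 23·1450 + 11
29: 33361 = 29·1150 + 11
31: 33361 = 31·1076 + 5
37: 33361 = 37·901 + 24
41: 33361 = 41·813 + 28
43: 33361 = 43·775 + 36
47: 33361 = 47·709 + 38
53: 33361 = 53·629 + 24
59: 33361 = 59·565 + 26
61: 33361 = 61·546 + 55
67: 33361 = 67·497 + 62
71: 33361 = 71·469 + 62
73: 33361 = 73·457

73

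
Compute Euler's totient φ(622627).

Factor: 622627 = 59 · 61 · 173.
φ(622627) = (59−1) · (61−1) · (173−1) = 58 · 60 · 172 = 598560.

598560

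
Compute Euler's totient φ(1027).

Factor: 1027 = 13 · 79.
φ(1027) = (13−1) · (79−1) = 12 · 78 = 936.

936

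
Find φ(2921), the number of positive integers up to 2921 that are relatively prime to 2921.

2772

Factor: 2921 = 23 · 127.
φ(2921) = (23−1) · (127−1) = 22 · 126 = 2772.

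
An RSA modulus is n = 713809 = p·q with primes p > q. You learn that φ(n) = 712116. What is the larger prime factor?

907

φ(n) = (p−1)(q−1) = n − (p+q) + 1, so p + q = 713809 − 712116 + 1 = 1694.
p and q are the roots of t² − 1694t + 713809 = 0.
Discriminant: 1694² − 4·713809 = 2869636 − 2855236 = 14400; √14400 = 120.
q = (1694 − 120)/2 = 787, p = (1694 + 120)/2 = 907.
Check: 787 · 907 = 713809.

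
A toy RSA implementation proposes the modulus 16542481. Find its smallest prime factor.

16542481 is odd.
Digit sum 31, not divisible by 3.
Ends in 1: not divisible by 5.
7: 16542481 = 7·2363211 + 4
11: 16542481 = 11·1503861 + 10
13: 16542481 = 13·1272498 + 7
17: 16542481 = 17·973087 + 2
19: 16542481 = 19·870656 + 17
23: 16542481 = 23·719238 + 7
29: 16542481 = 29·570430 + 11
31: 16542481 = 31·533628 + 13
37: 16542481 = 37·447094 + 3
41: 16542481 = 41·403475 + 6
43: 16542481 = 43·384708 + 37
47: 16542481 = 47·351967 + 32
53: 16542481 = 53·312122 + 15
59: 16542481 = 59·280381 + 2
61: 16542481 = 61·271188 + 13
67: 16542481 = 67·246902 + 47
71: 16542481 = 71·232992 + 49
73: 16542481 = 73·226609 + 24
79: 16542481 = 79·209398 + 39
83: 16542481 = 83·199307

83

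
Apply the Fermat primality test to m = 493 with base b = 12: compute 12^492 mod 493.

12^1 ≡ 12 (mod 493)
12^2 ≡ 12^2 = 144 ≡ 144 (mod 493)
12^4 ≡ 144^2 = 20736 ≡ 30 (mod 493)
12^8 ≡ 30^2 = 900 ≡ 407 (mod 493)
12^16 ≡ 407^2 = 165649 ≡ 1 (mod 493)
12^32 ≡ 1^2 = 1 ≡ 1 (mod 493)
12^64 ≡ 1^2 = 1 ≡ 1 (mod 493)
12^128 ≡ 1^2 = 1 ≡ 1 (mod 493)
12^256 ≡ 1^2 = 1 ≡ 1 (mod 493)
492 = 256 + 128 + 64 + 32 + 8 + 4 in binary powers of 2.
So 12^492 ≡ 1 · 1 · 1 · 1 · 407 · 30 ≡ 378 (mod 493).
Since 378 ≠ 1, base 12 is a Fermat witness: 493 is composite.

378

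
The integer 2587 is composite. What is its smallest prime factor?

13

2587 is odd.
Digit sum 22, not divisible by 3.
Ends in 7: not divisible by 5.
7: 2587 = 7·369 + 4
11: 2587 = 11·235 + 2
13: 2587 = 13·199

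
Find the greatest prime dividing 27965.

27965 = 5 · 5593
5593 = 7 · 799
799 = 17 · 47
47 is prime.
So 27965 = 5 · 7 · 17 · 47; the largest prime factor is 47.

47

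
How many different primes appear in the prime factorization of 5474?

5474 = 2 · 2737
2737 = 7 · 391
391 = 17 · 23
5474 = 2 · 7 · 17 · 23, which has 4 distinct prime factors.

4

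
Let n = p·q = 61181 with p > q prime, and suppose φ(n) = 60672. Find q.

φ(n) = (p−1)(q−1) = n − (p+q) + 1, so p + q = 61181 − 60672 + 1 = 510.
p and q are the roots of t² − 510t + 61181 = 0.
Discriminant: 510² − 4·61181 = 260100 − 244724 = 15376; √15376 = 124.
q = (510 − 124)/2 = 193, p = (510 + 124)/2 = 317.
Check: 193 · 317 = 61181.

193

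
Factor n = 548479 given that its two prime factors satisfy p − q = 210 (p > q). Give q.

643

Since p = q + 210, we have 548479 = q(q + 210), so q² + 210q − 548479 = 0.
Discriminant: 210² + 4·548479 = 44100 + 2193916 = 2238016; √2238016 = 1496.
q = (−210 + 1496)/2 = 643, and p = q + 210 = 853.
Check: 643 · 853 = 548479.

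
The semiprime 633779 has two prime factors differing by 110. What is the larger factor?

853

Since p = q + 110, we have 633779 = q(q + 110), so q² + 110q − 633779 = 0.
Discriminant: 110² + 4·633779 = 12100 + 2535116 = 2547216; √2547216 = 1596.
q = (−110 + 1596)/2 = 743, and p = q + 110 = 853.
Check: 743 · 853 = 633779.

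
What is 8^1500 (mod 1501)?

457

8^1 ≡ 8 (mod 1501)
8^2 ≡ 8^2 = 64 ≡ 64 (mod 1501)
8^4 ≡ 64^2 = 4096 ≡ 1094 (mod 1501)
8^8 ≡ 1094^2 = 1196836 ≡ 539 (mod 1501)
8^16 ≡ 539^2 = 290521 ≡ 828 (mod 1501)
8^32 ≡ 828^2 = 685584 ≡ 1128 (mod 1501)
8^64 ≡ 1128^2 = 1272384 ≡ 1037 (mod 1501)
8^128 ≡ 1037^2 = 1075369 ≡ 653 (mod 1501)
8^256 ≡ 653^2 = 426409 ≡ 125 (mod 1501)
8^512 ≡ 125^2 = 15625 ≡ 615 (mod 1501)
8^1024 ≡ 615^2 = 378225 ≡ 1474 (mod 1501)
1500 = 1024 + 256 + 128 + 64 + 16 + 8 + 4 in binary powers of 2.
So 8^1500 ≡ 1474 · 125 · 653 · 1037 · 828 · 539 · 1094 ≡ 457 (mod 1501).
Since 457 ≠ 1, base 8 is a Fermat witness: 1501 is composite.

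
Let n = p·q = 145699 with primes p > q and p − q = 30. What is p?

397

Since p = q + 30, we have 145699 = q(q + 30), so q² + 30q − 145699 = 0.
Discriminant: 30² + 4·145699 = 900 + 582796 = 583696; √583696 = 764.
q = (−30 + 764)/2 = 367, and p = q + 30 = 397.
Check: 367 · 397 = 145699.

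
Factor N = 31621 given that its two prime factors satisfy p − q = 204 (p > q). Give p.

307

Since p = q + 204, we have 31621 = q(q + 204), so q² + 204q − 31621 = 0.
Discriminant: 204² + 4·31621 = 41616 + 126484 = 168100; √168100 = 410.
q = (−204 + 410)/2 = 103, and p = q + 204 = 307.
Check: 103 · 307 = 31621.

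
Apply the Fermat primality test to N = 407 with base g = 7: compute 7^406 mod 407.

7^1 ≡ 7 (mod 407)
7^2 ≡ 7^2 = 49 ≡ 49 (mod 407)
7^4 ≡ 49^2 = 2401 ≡ 366 (mod 407)
7^8 ≡ 366^2 = 133956 ≡ 53 (mod 407)
7^16 ≡ 53^2 = 2809 ≡ 367 (mod 407)
7^32 ≡ 367^2 = 134689 ≡ 379 (mod 407)
7^64 ≡ 379^2 = 143641 ≡ 377 (mod 407)
7^128 ≡ 377^2 = 142129 ≡ 86 (mod 407)
7^256 ≡ 86^2 = 7396 ≡ 70 (mod 407)
406 = 256 + 128 + 16 + 4 + 2 in binary powers of 2.
So 7^406 ≡ 70 · 86 · 367 · 366 · 49 ≡ 81 (mod 407).
Since 81 ≠ 1, base 7 is a Fermat witness: 407 is composite.

81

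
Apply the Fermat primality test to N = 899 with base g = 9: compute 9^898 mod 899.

9^1 ≡ 9 (mod 899)
9^2 ≡ 9^2 = 81 ≡ 81 (mod 899)
9^4 ≡ 81^2 = 6561 ≡ 268 (mod 899)
9^8 ≡ 268^2 = 71824 ≡ 803 (mod 899)
9^16 ≡ 803^2 = 644809 ≡ 226 (mod 899)
9^32 ≡ 226^2 = 51076 ≡ 732 (mod 899)
9^64 ≡ 732^2 = 535824 ≡ 20 (mod 899)
9^128 ≡ 20^2 = 400 ≡ 400 (mod 899)
9^256 ≡ 400^2 = 160000 ≡ 877 (mod 899)
9^512 ≡ 877^2 = 769129 ≡ 484 (mod 899)
898 = 512 + 256 + 128 + 2 in binary powers of 2.
So 9^898 ≡ 484 · 877 · 400 · 81 ≡ 545 (mod 899).
Since 545 ≠ 1, base 9 is a Fermat witness: 899 is composite.

545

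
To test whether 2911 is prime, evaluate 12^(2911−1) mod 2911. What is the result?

12^1 ≡ 12 (mod 2911)
12^2 ≡ 12^2 = 144 ≡ 144 (mod 2911)
12^4 ≡ 144^2 = 20736 ≡ 359 (mod 2911)
12^8 ≡ 359^2 = 128881 ≡ 797 (mod 2911)
12^16 ≡ 797^2 = 635209 ≡ 611 (mod 2911)
12^32 ≡ 611^2 = 373321 ≡ 713 (mod 2911)
12^64 ≡ 713^2 = 508369 ≡ 1855 (mod 2911)
12^128 ≡ 1855^2 = 3441025 ≡ 223 (mod 2911)
12^256 ≡ 223^2 = 49729 ≡ 242 (mod 2911)
12^512 ≡ 242^2 = 58564 ≡ 344 (mod 2911)
12^1024 ≡ 344^2 = 118336 ≡ 1896 (mod 2911)
12^2048 ≡ 1896^2 = 3594816 ≡ 2642 (mod 2911)
2910 = 2048 + 512 + 256 + 64 + 16 + 8 + 4 + 2 in binary powers of 2.
So 12^2910 ≡ 2642 · 344 · 242 · 1855 · 611 · 797 · 359 · 144 ≡ 2533 (mod 2911).
Since 2533 ≠ 1, base 12 is a Fermat witness: 2911 is composite.

2533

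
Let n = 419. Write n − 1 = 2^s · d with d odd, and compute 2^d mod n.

418

419 − 1 = 418 = 2^1 · 209, so d = 209.
2^1 ≡ 2 (mod 419)
2^2 ≡ 2^2 = 4 ≡ 4 (mod 419)
2^4 ≡ 4^2 = 16 ≡ 16 (mod 419)
2^8 ≡ 16^2 = 256 ≡ 256 (mod 419)
2^16 ≡ 256^2 = 65536 ≡ 172 (mod 419)
2^32 ≡ 172^2 = 29584 ≡ 254 (mod 419)
2^64 ≡ 254^2 = 64516 ≡ 409 (mod 419)
2^128 ≡ 409^2 = 167281 ≡ 100 (mod 419)
209 = 128 + 64 + 16 + 1 in binary powers of 2.
So 2^209 ≡ 100 · 409 · 172 · 2 ≡ 418 (mod 419).
Since 2^d ≡ 418 (mod 419), base 2 does not prove 419 composite.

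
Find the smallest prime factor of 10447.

31

10447 is odd.
Digit sum 16, not divisible by 3.
Ends in 7: not divisible by 5.
7: 10447 = 7·1492 + 3
11: 10447 = 11·949 + 8
13: 10447 = 13·803 + 8
17: 10447 = 17·614 + 9
19: 10447 = 19·549 + 16
23: 10447 = 23·454 + 5
29: 10447 = 29·360 + 7
31: 10447 = 31·337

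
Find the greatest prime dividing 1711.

59

1711 = 29 · 59
59 is prime.
So 1711 = 29 · 59; the largest prime factor is 59.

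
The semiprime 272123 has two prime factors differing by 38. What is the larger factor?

Since p = q + 38, we have 272123 = q(q + 38), so q² + 38q − 272123 = 0.
Discriminant: 38² + 4·272123 = 1444 + 1088492 = 1089936; √1089936 = 1044.
q = (−38 + 1044)/2 = 503, and p = q + 38 = 541.
Check: 503 · 541 = 272123.

541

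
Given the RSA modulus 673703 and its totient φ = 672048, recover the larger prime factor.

937

φ(n) = (p−1)(q−1) = n − (p+q) + 1, so p + q = 673703 − 672048 + 1 = 1656.
p and q are the roots of t² − 1656t + 673703 = 0.
Discriminant: 1656² − 4·673703 = 2742336 − 2694812 = 47524; √47524 = 218.
q = (1656 − 218)/2 = 719, p = (1656 + 218)/2 = 937.
Check: 719 · 937 = 673703.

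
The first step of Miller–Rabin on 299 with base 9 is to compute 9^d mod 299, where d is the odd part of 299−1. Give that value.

299 − 1 = 298 = 2^1 · 149, so d = 149.
9^1 ≡ 9 (mod 299)
9^2 ≡ 9^2 = 81 ≡ 81 (mod 299)
9^4 ≡ 81^2 = 6561 ≡ 282 (mod 299)
9^8 ≡ 282^2 = 79524 ≡ 289 (mod 299)
9^16 ≡ 289^2 = 83521 ≡ 100 (mod 299)
9^32 ≡ 100^2 = 10000 ≡ 133 (mod 299)
9^64 ≡ 133^2 = 17689 ≡ 48 (mod 299)
9^128 ≡ 48^2 = 2304 ≡ 211 (mod 299)
149 = 128 + 16 + 4 + 1 in binary powers of 2.
So 9^149 ≡ 211 · 100 · 282 · 9 ≡ 3 (mod 299).
Squaring chain: 3; never reaches −1, so base 9 is a Miller–Rabin witness that 299 is composite.

3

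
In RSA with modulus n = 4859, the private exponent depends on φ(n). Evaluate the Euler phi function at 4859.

Factor: 4859 = 43 · 113.
φ(4859) = (43−1) · (113−1) = 42 · 112 = 4704.

4704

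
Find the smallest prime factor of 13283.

37

13283 is odd.
Digit sum 17, not divisible by 3.
Ends in 3: not divisible by 5.
7: 13283 = 7·1897 + 4
11: 13283 = 11·1207 + 6
13: 13283 = 13·1021 + 10
17: 13283 = 17·781 + 6
19: 13283 = 19·699 + 2
23: 13283 = 23·577 + 12
29: 13283 = 29·458 + 1
31: 13283 = 31·428 + 15
37: 13283 = 37·359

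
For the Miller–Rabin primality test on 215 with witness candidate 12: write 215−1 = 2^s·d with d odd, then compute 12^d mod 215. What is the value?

28

215 − 1 = 214 = 2^1 · 107, so d = 107.
12^1 ≡ 12 (mod 215)
12^2 ≡ 12^2 = 144 ≡ 144 (mod 215)
12^4 ≡ 144^2 = 20736 ≡ 96 (mod 215)
12^8 ≡ 96^2 = 9216 ≡ 186 (mod 215)
12^16 ≡ 186^2 = 34596 ≡ 196 (mod 215)
12^32 ≡ 196^2 = 38416 ≡ 146 (mod 215)
12^64 ≡ 146^2 = 21316 ≡ 31 (mod 215)
107 = 64 + 32 + 8 + 2 + 1 in binary powers of 2.
So 12^107 ≡ 31 · 146 · 186 · 144 · 12 ≡ 28 (mod 215).
Squaring chain: 28; never reaches −1, so base 12 is a Miller–Rabin witness that 215 is composite.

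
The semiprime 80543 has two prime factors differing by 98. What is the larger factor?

337

Since p = q + 98, we have 80543 = q(q + 98), so q² + 98q − 80543 = 0.
Discriminant: 98² + 4·80543 = 9604 + 322172 = 331776; √331776 = 576.
q = (−98 + 576)/2 = 239, and p = q + 98 = 337.
Check: 239 · 337 = 80543.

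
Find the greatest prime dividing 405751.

405751 = 47 · 8633
8633 = 89 · 97
97 is prime.
So 405751 = 47 · 89 · 97; the largest prime factor is 97.

97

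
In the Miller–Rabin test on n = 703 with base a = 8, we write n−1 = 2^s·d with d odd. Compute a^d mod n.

703 − 1 = 702 = 2^1 · 351, so d = 351.
8^1 ≡ 8 (mod 703)
8^2 ≡ 8^2 = 64 ≡ 64 (mod 703)
8^4 ≡ 64^2 = 4096 ≡ 581 (mod 703)
8^8 ≡ 581^2 = 337561 ≡ 121 (mod 703)
8^16 ≡ 121^2 = 14641 ≡ 581 (mod 703)
8^32 ≡ 581^2 = 337561 ≡ 121 (mod 703)
8^64 ≡ 121^2 = 14641 ≡ 581 (mod 703)
8^128 ≡ 581^2 = 337561 ≡ 121 (mod 703)
8^256 ≡ 121^2 = 14641 ≡ 581 (mod 703)
351 = 256 + 64 + 16 + 8 + 4 + 2 + 1 in binary powers of 2.
So 8^351 ≡ 581 · 581 · 581 · 121 · 581 · 64 · 8 ≡ 512 (mod 703).
Squaring chain: 512; never reaches −1, so base 8 is a Miller–Rabin witness that 703 is composite.

512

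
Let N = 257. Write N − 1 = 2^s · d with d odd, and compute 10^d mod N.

10

257 − 1 = 256 = 2^8 · 1, so d = 1.
10^1 ≡ 10 (mod 257)
1 = 1 in binary powers of 2.
So 10^1 ≡ 10 ≡ 10 (mod 257).
Squaring chain: 10 → 100 → 234 → 15 → 225 → 253 → 16 → 256; reaches −1, so base 10 does not prove 257 composite.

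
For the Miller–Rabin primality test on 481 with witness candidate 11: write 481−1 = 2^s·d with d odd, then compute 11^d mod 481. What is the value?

369

481 − 1 = 480 = 2^5 · 15, so d = 15.
11^1 ≡ 11 (mod 481)
11^2 ≡ 11^2 = 121 ≡ 121 (mod 481)
11^4 ≡ 121^2 = 14641 ≡ 211 (mod 481)
11^8 ≡ 211^2 = 44521 ≡ 269 (mod 481)
15 = 8 + 4 + 2 + 1 in binary powers of 2.
So 11^15 ≡ 269 · 211 · 121 · 11 ≡ 369 (mod 481).
Squaring chain: 369 → 38 → 1 → 1 → 1; never reaches −1, so base 11 is a Miller–Rabin witness that 481 is composite.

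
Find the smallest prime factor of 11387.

59

11387 is odd.
Digit sum 20, not divisible by 3.
Ends in 7: not divisible by 5.
7: 11387 = 7·1626 + 5
11: 11387 = 11·1035 + 2
13: 11387 = 13·875 + 12
17: 11387 = 17·669 + 14
19: 11387 = 19·599 + 6
23: 11387 = 23·495 + 2
29: 11387 = 29·392 + 19
31: 11387 = 31·367 + 10
37: 11387 = 37·307 + 28
41: 11387 = 41·277 + 30
43: 11387 = 43·264 + 35
47: 11387 = 47·242 + 13
53: 11387 = 53·214 + 45
59: 11387 = 59·193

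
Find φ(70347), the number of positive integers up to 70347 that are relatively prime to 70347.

Factor: 70347 = 3 · 131 · 179.
φ(70347) = (3−1) · (131−1) · (179−1) = 2 · 130 · 178 = 46280.

46280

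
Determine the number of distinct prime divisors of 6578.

4

6578 = 2 · 3289
3289 = 11 · 299
299 = 13 · 23
6578 = 2 · 11 · 13 · 23, which has 4 distinct prime factors.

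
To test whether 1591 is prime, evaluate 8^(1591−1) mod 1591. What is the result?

8^1 ≡ 8 (mod 1591)
8^2 ≡ 8^2 = 64 ≡ 64 (mod 1591)
8^4 ≡ 64^2 = 4096 ≡ 914 (mod 1591)
8^8 ≡ 914^2 = 835396 ≡ 121 (mod 1591)
8^16 ≡ 121^2 = 14641 ≡ 322 (mod 1591)
8^32 ≡ 322^2 = 103684 ≡ 269 (mod 1591)
8^64 ≡ 269^2 = 72361 ≡ 766 (mod 1591)
8^128 ≡ 766^2 = 586756 ≡ 1268 (mod 1591)
8^256 ≡ 1268^2 = 1607824 ≡ 914 (mod 1591)
8^512 ≡ 914^2 = 835396 ≡ 121 (mod 1591)
8^1024 ≡ 121^2 = 14641 ≡ 322 (mod 1591)
1590 = 1024 + 512 + 32 + 16 + 4 + 2 in binary powers of 2.
So 8^1590 ≡ 322 · 121 · 269 · 322 · 914 · 64 ≡ 1368 (mod 1591).
Since 1368 ≠ 1, base 8 is a Fermat witness: 1591 is composite.

1368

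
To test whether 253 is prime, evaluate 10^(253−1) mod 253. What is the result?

177

10^1 ≡ 10 (mod 253)
10^2 ≡ 10^2 = 100 ≡ 100 (mod 253)
10^4 ≡ 100^2 = 10000 ≡ 133 (mod 253)
10^8 ≡ 133^2 = 17689 ≡ 232 (mod 253)
10^16 ≡ 232^2 = 53824 ≡ 188 (mod 253)
10^32 ≡ 188^2 = 35344 ≡ 177 (mod 253)
10^64 ≡ 177^2 = 31329 ≡ 210 (mod 253)
10^128 ≡ 210^2 = 44100 ≡ 78 (mod 253)
252 = 128 + 64 + 32 + 16 + 8 + 4 in binary powers of 2.
So 10^252 ≡ 78 · 210 · 177 · 188 · 232 · 133 ≡ 177 (mod 253).
Since 177 ≠ 1, base 10 is a Fermat witness: 253 is composite.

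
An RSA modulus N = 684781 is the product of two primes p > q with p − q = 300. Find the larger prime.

Since p = q + 300, we have 684781 = q(q + 300), so q² + 300q − 684781 = 0.
Discriminant: 300² + 4·684781 = 90000 + 2739124 = 2829124; √2829124 = 1682.
q = (−300 + 1682)/2 = 691, and p = q + 300 = 991.
Check: 691 · 991 = 684781.

991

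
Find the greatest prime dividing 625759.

625759 = 79 · 7921
7921 = 89 · 89
89 = 89 · 1
So 625759 = 79 · 89^2; the largest prime factor is 89.

89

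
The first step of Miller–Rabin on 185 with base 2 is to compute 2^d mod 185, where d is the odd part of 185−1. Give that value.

185 − 1 = 184 = 2^3 · 23, so d = 23.
2^1 ≡ 2 (mod 185)
2^2 ≡ 2^2 = 4 ≡ 4 (mod 185)
2^4 ≡ 4^2 = 16 ≡ 16 (mod 185)
2^8 ≡ 16^2 = 256 ≡ 71 (mod 185)
2^16 ≡ 71^2 = 5041 ≡ 46 (mod 185)
23 = 16 + 4 + 2 + 1 in binary powers of 2.
So 2^23 ≡ 46 · 16 · 4 · 2 ≡ 153 (mod 185).
Squaring chain: 153 → 99 → 181; never reaches −1, so base 2 is a Miller–Rabin witness that 185 is composite.

153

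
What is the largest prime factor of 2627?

2627 = 37 · 71
71 is prime.
So 2627 = 37 · 71; the largest prime factor is 71.

71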